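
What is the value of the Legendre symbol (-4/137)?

First reduce: -4 ≡ 133 (mod 137).
Reciprocity: 133 ≡ 1 and 137 ≡ 1 (mod 4), so (133/137) = +(137/133).
Reduce top mod 133: now compute (4/133).
Pull out 2^2: since 133 ≡ 5 (mod 8), (2/133) = -1, so (2/133)^2 = +1.
Reached (1/133) = 1. Collecting the sign flips along the way, the symbol is +1.

1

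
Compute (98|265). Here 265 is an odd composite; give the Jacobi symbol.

1

Pull out 2: since 265 ≡ 1 (mod 8), (2/265) = +1.
Reciprocity: 49 ≡ 1 and 265 ≡ 1 (mod 4), so (49/265) = +(265/49).
Reduce top mod 49: now compute (20/49).
Pull out 2^2: since 49 ≡ 1 (mod 8), (2/49) = +1, so (2/49)^2 = +1.
Reciprocity: 5 ≡ 1 and 49 ≡ 1 (mod 4), so (5/49) = +(49/5).
Reduce top mod 5: now compute (4/5).
Pull out 2^2: since 5 ≡ 5 (mod 8), (2/5) = -1, so (2/5)^2 = +1.
Reached (1/5) = 1. Collecting the sign flips along the way, the symbol is +1.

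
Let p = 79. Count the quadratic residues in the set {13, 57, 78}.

(13/79) = +1 → QR.
(57/79) = -1 → non-residue.
(78/79) = -1 → non-residue.
Total quadratic residues among the 3: 1.

1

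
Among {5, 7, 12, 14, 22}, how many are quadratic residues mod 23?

1

(5/23) = -1 → non-residue.
(7/23) = -1 → non-residue.
(12/23) = +1 → QR.
(14/23) = -1 → non-residue.
(22/23) = -1 → non-residue.
Total quadratic residues among the 5: 1.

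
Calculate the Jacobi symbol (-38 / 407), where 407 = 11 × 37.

-1

First reduce: -38 ≡ 369 (mod 407).
Reciprocity: 369 ≡ 1 and 407 ≡ 3 (mod 4), so (369/407) = +(407/369).
Reduce top mod 369: now compute (38/369).
Pull out 2: since 369 ≡ 1 (mod 8), (2/369) = +1.
Reciprocity: 19 ≡ 3 and 369 ≡ 1 (mod 4), so (19/369) = +(369/19).
Reduce top mod 19: now compute (8/19).
Pull out 2^3: since 19 ≡ 3 (mod 8), (2/19) = -1, so (2/19)^3 = -1.
Reached (1/19) = 1. Collecting the sign flips along the way, the symbol is -1.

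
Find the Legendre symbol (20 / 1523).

-1

Pull out 2^2: since 1523 ≡ 3 (mod 8), (2/1523) = -1, so (2/1523)^2 = +1.
Reciprocity: 5 ≡ 1 and 1523 ≡ 3 (mod 4), so (5/1523) = +(1523/5).
Reduce top mod 5: now compute (3/5).
Reciprocity: 3 ≡ 3 and 5 ≡ 1 (mod 4), so (3/5) = +(5/3).
Reduce top mod 3: now compute (2/3).
Pull out 2: since 3 ≡ 3 (mod 8), (2/3) = -1.
Reached (1/3) = 1. Collecting the sign flips along the way, the symbol is -1.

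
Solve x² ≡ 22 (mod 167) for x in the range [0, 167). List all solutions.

32, 135

Since 167 ≡ 3 (mod 4), a square root of 22 is 22^((167+1)/4) = 22^42 mod 167.
Repeated squaring: 22^2≡150, 22^4≡122, 22^8≡21, 22^16≡107, 22^32≡93 (mod 167).
22^42 = 22^(32+8+2) ≡ 32 (mod 167).
Check: 32² = 1024 ≡ 22 (mod 167). The two roots are 32 and 135.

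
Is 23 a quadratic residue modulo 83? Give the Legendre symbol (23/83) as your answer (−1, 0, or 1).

Euler's criterion: (23/83) ≡ 23^41 (mod 83).
23^2 ≡ 31 (mod 83)
23^4 ≡ 48 (mod 83)
23^8 ≡ 63 (mod 83)
23^16 ≡ 68 (mod 83)
23^32 ≡ 59 (mod 83)
23^41 = 23^(32+8+1) ≡ 1 (mod 83).
Result is 1, so (23/83) = 1.

1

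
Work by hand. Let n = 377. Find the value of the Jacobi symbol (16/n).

1

Pull out 2^4: since 377 ≡ 1 (mod 8), (2/377) = +1, so (2/377)^4 = +1.
Reached (1/377) = 1. Collecting the sign flips along the way, the symbol is +1.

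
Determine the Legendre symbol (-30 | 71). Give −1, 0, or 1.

-1

Euler's criterion: (-30/71) ≡ 41^35 (mod 71).
41^2 ≡ 48 (mod 71)
41^4 ≡ 32 (mod 71)
41^8 ≡ 30 (mod 71)
41^16 ≡ 48 (mod 71)
41^32 ≡ 32 (mod 71)
41^35 = 41^(32+2+1) ≡ 70 (mod 71).
Result is 70 ≡ −1, so (-30/71) = −1.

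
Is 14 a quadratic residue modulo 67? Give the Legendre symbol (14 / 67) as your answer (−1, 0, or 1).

Pull out 2: since 67 ≡ 3 (mod 8), (2/67) = -1.
Reciprocity: 7 ≡ 3 and 67 ≡ 3 (mod 4), so (7/67) = −(67/7).
Reduce top mod 7: now compute (4/7).
Pull out 2^2: since 7 ≡ 7 (mod 8), (2/7) = +1, so (2/7)^2 = +1.
Reached (1/7) = 1. Collecting the sign flips along the way, the symbol is +1.

1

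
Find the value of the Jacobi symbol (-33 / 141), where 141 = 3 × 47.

0

First reduce: -33 ≡ 108 (mod 141).
Pull out 2^2: since 141 ≡ 5 (mod 8), (2/141) = -1, so (2/141)^2 = +1.
Reciprocity: 27 ≡ 3 and 141 ≡ 1 (mod 4), so (27/141) = +(141/27).
Reduce top mod 27: now compute (6/27).
Pull out 2: since 27 ≡ 3 (mod 8), (2/27) = -1.
Reciprocity: 3 ≡ 3 and 27 ≡ 3 (mod 4), so (3/27) = −(27/3).
Reduce top mod 3: now compute (0/3).
Top reduces to 0: gcd > 1, so the symbol is 0.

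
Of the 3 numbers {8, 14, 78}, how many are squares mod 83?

1

(8/83) = -1 → non-residue.
(14/83) = -1 → non-residue.
(78/83) = +1 → QR.
Total quadratic residues among the 3: 1.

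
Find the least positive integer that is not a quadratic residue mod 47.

(2/47) = +1, so 2 is a residue.
(3/47) = +1, so 3 is a residue.
(4/47) = +1, so 4 is a residue.
(5/47) = −1, so 5 is the smallest positive non-residue mod 47.

5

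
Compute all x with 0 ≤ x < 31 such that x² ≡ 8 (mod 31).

Since 31 ≡ 3 (mod 4), a square root of 8 is 8^((31+1)/4) = 8^8 mod 31.
Repeated squaring: 8^2≡2, 8^4≡4, 8^8≡16 (mod 31).
8^8 = 8^(8) ≡ 16 (mod 31).
Check: 16² = 256 ≡ 8 (mod 31). The two roots are 15 and 16.

15, 16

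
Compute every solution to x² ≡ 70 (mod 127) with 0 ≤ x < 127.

Since 127 ≡ 3 (mod 4), a square root of 70 is 70^((127+1)/4) = 70^32 mod 127.
Repeated squaring: 70^2≡74, 70^4≡15, 70^8≡98, 70^16≡79, 70^32≡18 (mod 127).
70^32 = 70^(32) ≡ 18 (mod 127).
Check: 18² = 324 ≡ 70 (mod 127). The two roots are 18 and 109.

18, 109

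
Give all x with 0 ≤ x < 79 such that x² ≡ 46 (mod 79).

21, 58

Since 79 ≡ 3 (mod 4), a square root of 46 is 46^((79+1)/4) = 46^20 mod 79.
Repeated squaring: 46^2≡62, 46^4≡52, 46^8≡18, 46^16≡8 (mod 79).
46^20 = 46^(16+4) ≡ 21 (mod 79).
Check: 21² = 441 ≡ 46 (mod 79). The two roots are 21 and 58.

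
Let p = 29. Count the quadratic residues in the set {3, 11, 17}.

(3/29) = -1 → non-residue.
(11/29) = -1 → non-residue.
(17/29) = -1 → non-residue.
Total quadratic residues among the 3: 0.

0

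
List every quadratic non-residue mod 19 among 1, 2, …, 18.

Square k = 1,…,9 (k and 19−k give the same square):
1²=1, 2²=4, 3²=9, 4²=16, 5²≡6, 6²≡17, 7²≡11, 8²≡7, 9²≡5 (mod 19).
The residues are {1, 4, 5, 6, 7, 9, 11, 16, 17}; the non-residues are the remaining 9 nonzero classes.

2,3,8,10,12,13,14,15,18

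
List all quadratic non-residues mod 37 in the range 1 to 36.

Square k = 1,…,18 (k and 37−k give the same square):
1²=1, 2²=4, 3²=9, 4²=16, 5²=25, 6²=36, 7²≡12, 8²≡27, 9²≡7, 10²≡26, 11²≡10, 12²≡33, 13²≡21, 14²≡11, 15²≡3, 16²≡34, 17²≡30, 18²≡28 (mod 37).
The residues are {1, 3, 4, 7, 9, 10, 11, 12, 16, 21, 25, 26, 27, 28, 30, 33, 34, 36}; the non-residues are the remaining 18 nonzero classes.

2, 5, 6, 8, 13, 14, 15, 17, 18, 19, 20, 22, 23, 24, 29, 31, 32, 35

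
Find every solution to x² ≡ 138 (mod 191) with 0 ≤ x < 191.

86, 105

Since 191 ≡ 3 (mod 4), a square root of 138 is 138^((191+1)/4) = 138^48 mod 191.
Repeated squaring: 138^2≡135, 138^4≡80, 138^8≡97, 138^16≡50, 138^32≡17 (mod 191).
138^48 = 138^(32+16) ≡ 86 (mod 191).
Check: 86² = 7396 ≡ 138 (mod 191). The two roots are 86 and 105.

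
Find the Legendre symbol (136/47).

Euler's criterion: (136/47) ≡ 42^23 (mod 47).
42^2 ≡ 25 (mod 47)
42^4 ≡ 14 (mod 47)
42^8 ≡ 8 (mod 47)
42^16 ≡ 17 (mod 47)
42^23 = 42^(16+4+2+1) ≡ 1 (mod 47).
Result is 1, so (136/47) = 1.

1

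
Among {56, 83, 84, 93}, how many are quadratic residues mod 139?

(56/139) = -1 → non-residue.
(83/139) = +1 → QR.
(84/139) = -1 → non-residue.
(93/139) = -1 → non-residue.
Total quadratic residues among the 4: 1.

1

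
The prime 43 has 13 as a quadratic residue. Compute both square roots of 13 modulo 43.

Since 43 ≡ 3 (mod 4), a square root of 13 is 13^((43+1)/4) = 13^11 mod 43.
Repeated squaring: 13^2≡40, 13^4≡9, 13^8≡38 (mod 43).
13^11 = 13^(8+2+1) ≡ 23 (mod 43).
Check: 23² = 529 ≡ 13 (mod 43). The two roots are 20 and 23.

20, 23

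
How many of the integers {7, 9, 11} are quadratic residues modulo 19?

3

(7/19) = +1 → QR.
(9/19) = +1 → QR.
(11/19) = +1 → QR.
Total quadratic residues among the 3: 3.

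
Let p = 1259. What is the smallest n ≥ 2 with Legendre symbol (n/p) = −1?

2

(2/1259) = −1, so 2 is the smallest positive non-residue mod 1259.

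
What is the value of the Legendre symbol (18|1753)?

Pull out 2: since 1753 ≡ 1 (mod 8), (2/1753) = +1.
Reciprocity: 9 ≡ 1 and 1753 ≡ 1 (mod 4), so (9/1753) = +(1753/9).
Reduce top mod 9: now compute (7/9).
Reciprocity: 7 ≡ 3 and 9 ≡ 1 (mod 4), so (7/9) = +(9/7).
Reduce top mod 7: now compute (2/7).
Pull out 2: since 7 ≡ 7 (mod 8), (2/7) = +1.
Reached (1/7) = 1. Collecting the sign flips along the way, the symbol is +1.

1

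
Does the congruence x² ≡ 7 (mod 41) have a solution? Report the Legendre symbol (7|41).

-1

Euler's criterion: (7/41) ≡ 7^20 (mod 41).
7^2 ≡ 8 (mod 41)
7^4 ≡ 23 (mod 41)
7^8 ≡ 37 (mod 41)
7^16 ≡ 16 (mod 41)
7^20 = 7^(16+4) ≡ 40 (mod 41).
Result is 40 ≡ −1, so (7/41) = −1.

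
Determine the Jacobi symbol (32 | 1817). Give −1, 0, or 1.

1

Pull out 2^5: since 1817 ≡ 1 (mod 8), (2/1817) = +1, so (2/1817)^5 = +1.
Reached (1/1817) = 1. Collecting the sign flips along the way, the symbol is +1.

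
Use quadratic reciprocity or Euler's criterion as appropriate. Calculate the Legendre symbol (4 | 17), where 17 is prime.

1

Euler's criterion: (4/17) ≡ 4^8 (mod 17).
4^2 ≡ 16 (mod 17)
4^4 ≡ 1 (mod 17)
4^8 ≡ 1 (mod 17)
4^8 = 4^(8) ≡ 1 (mod 17).
Result is 1, so (4/17) = 1.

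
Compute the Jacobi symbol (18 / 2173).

-1

Pull out 2: since 2173 ≡ 5 (mod 8), (2/2173) = -1.
Reciprocity: 9 ≡ 1 and 2173 ≡ 1 (mod 4), so (9/2173) = +(2173/9).
Reduce top mod 9: now compute (4/9).
Pull out 2^2: since 9 ≡ 1 (mod 8), (2/9) = +1, so (2/9)^2 = +1.
Reached (1/9) = 1. Collecting the sign flips along the way, the symbol is -1.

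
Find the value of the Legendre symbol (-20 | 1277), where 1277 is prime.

-1

First reduce: -20 ≡ 1257 (mod 1277).
Reciprocity: 1257 ≡ 1 and 1277 ≡ 1 (mod 4), so (1257/1277) = +(1277/1257).
Reduce top mod 1257: now compute (20/1257).
Pull out 2^2: since 1257 ≡ 1 (mod 8), (2/1257) = +1, so (2/1257)^2 = +1.
Reciprocity: 5 ≡ 1 and 1257 ≡ 1 (mod 4), so (5/1257) = +(1257/5).
Reduce top mod 5: now compute (2/5).
Pull out 2: since 5 ≡ 5 (mod 8), (2/5) = -1.
Reached (1/5) = 1. Collecting the sign flips along the way, the symbol is -1.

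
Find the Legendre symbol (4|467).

Pull out 2^2: since 467 ≡ 3 (mod 8), (2/467) = -1, so (2/467)^2 = +1.
Reached (1/467) = 1. Collecting the sign flips along the way, the symbol is +1.

1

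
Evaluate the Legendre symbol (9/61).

1

Reciprocity: 9 ≡ 1 and 61 ≡ 1 (mod 4), so (9/61) = +(61/9).
Reduce top mod 9: now compute (7/9).
Reciprocity: 7 ≡ 3 and 9 ≡ 1 (mod 4), so (7/9) = +(9/7).
Reduce top mod 7: now compute (2/7).
Pull out 2: since 7 ≡ 7 (mod 8), (2/7) = +1.
Reached (1/7) = 1. Collecting the sign flips along the way, the symbol is +1.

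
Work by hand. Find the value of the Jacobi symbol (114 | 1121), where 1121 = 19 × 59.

0

Pull out 2: since 1121 ≡ 1 (mod 8), (2/1121) = +1.
Reciprocity: 57 ≡ 1 and 1121 ≡ 1 (mod 4), so (57/1121) = +(1121/57).
Reduce top mod 57: now compute (38/57).
Pull out 2: since 57 ≡ 1 (mod 8), (2/57) = +1.
Reciprocity: 19 ≡ 3 and 57 ≡ 1 (mod 4), so (19/57) = +(57/19).
Reduce top mod 19: now compute (0/19).
Top reduces to 0: gcd > 1, so the symbol is 0.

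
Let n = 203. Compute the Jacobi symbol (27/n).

1

Reciprocity: 27 ≡ 3 and 203 ≡ 3 (mod 4), so (27/203) = −(203/27).
Reduce top mod 27: now compute (14/27).
Pull out 2: since 27 ≡ 3 (mod 8), (2/27) = -1.
Reciprocity: 7 ≡ 3 and 27 ≡ 3 (mod 4), so (7/27) = −(27/7).
Reduce top mod 7: now compute (6/7).
Pull out 2: since 7 ≡ 7 (mod 8), (2/7) = +1.
Reciprocity: 3 ≡ 3 and 7 ≡ 3 (mod 4), so (3/7) = −(7/3).
Reduce top mod 3: now compute (1/3).
Reached (1/3) = 1. Collecting the sign flips along the way, the symbol is +1.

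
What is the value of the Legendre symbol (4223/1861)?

1

First reduce: 4223 ≡ 501 (mod 1861).
Reciprocity: 501 ≡ 1 and 1861 ≡ 1 (mod 4), so (501/1861) = +(1861/501).
Reduce top mod 501: now compute (358/501).
Pull out 2: since 501 ≡ 5 (mod 8), (2/501) = -1.
Reciprocity: 179 ≡ 3 and 501 ≡ 1 (mod 4), so (179/501) = +(501/179).
Reduce top mod 179: now compute (143/179).
Reciprocity: 143 ≡ 3 and 179 ≡ 3 (mod 4), so (143/179) = −(179/143).
Reduce top mod 143: now compute (36/143).
Pull out 2^2: since 143 ≡ 7 (mod 8), (2/143) = +1, so (2/143)^2 = +1.
Reciprocity: 9 ≡ 1 and 143 ≡ 3 (mod 4), so (9/143) = +(143/9).
Reduce top mod 9: now compute (8/9).
Pull out 2^3: since 9 ≡ 1 (mod 8), (2/9) = +1, so (2/9)^3 = +1.
Reached (1/9) = 1. Collecting the sign flips along the way, the symbol is +1.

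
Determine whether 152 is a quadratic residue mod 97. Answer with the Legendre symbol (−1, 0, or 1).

-1

First reduce: 152 ≡ 55 (mod 97).
Reciprocity: 55 ≡ 3 and 97 ≡ 1 (mod 4), so (55/97) = +(97/55).
Reduce top mod 55: now compute (42/55).
Pull out 2: since 55 ≡ 7 (mod 8), (2/55) = +1.
Reciprocity: 21 ≡ 1 and 55 ≡ 3 (mod 4), so (21/55) = +(55/21).
Reduce top mod 21: now compute (13/21).
Reciprocity: 13 ≡ 1 and 21 ≡ 1 (mod 4), so (13/21) = +(21/13).
Reduce top mod 13: now compute (8/13).
Pull out 2^3: since 13 ≡ 5 (mod 8), (2/13) = -1, so (2/13)^3 = -1.
Reached (1/13) = 1. Collecting the sign flips along the way, the symbol is -1.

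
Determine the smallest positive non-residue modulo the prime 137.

(2/137) = +1, so 2 is a residue.
(3/137) = −1, so 3 is the smallest positive non-residue mod 137.

3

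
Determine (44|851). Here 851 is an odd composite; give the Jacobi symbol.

-1

Pull out 2^2: since 851 ≡ 3 (mod 8), (2/851) = -1, so (2/851)^2 = +1.
Reciprocity: 11 ≡ 3 and 851 ≡ 3 (mod 4), so (11/851) = −(851/11).
Reduce top mod 11: now compute (4/11).
Pull out 2^2: since 11 ≡ 3 (mod 8), (2/11) = -1, so (2/11)^2 = +1.
Reached (1/11) = 1. Collecting the sign flips along the way, the symbol is -1.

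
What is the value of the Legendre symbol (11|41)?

Euler's criterion: (11/41) ≡ 11^20 (mod 41).
11^2 ≡ 39 (mod 41)
11^4 ≡ 4 (mod 41)
11^8 ≡ 16 (mod 41)
11^16 ≡ 10 (mod 41)
11^20 = 11^(16+4) ≡ 40 (mod 41).
Result is 40 ≡ −1, so (11/41) = −1.

-1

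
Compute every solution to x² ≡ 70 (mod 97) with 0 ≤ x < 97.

19, 78

97 ≡ 1 (mod 4), so we find a root by search.
Trying successive values, 19² = 361 ≡ 70 (mod 97). The other root is 97 − 19 = 78.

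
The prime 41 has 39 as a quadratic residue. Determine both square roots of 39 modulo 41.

11, 30

41 ≡ 1 (mod 4), so we find a root by search.
Trying successive values, 11² = 121 ≡ 39 (mod 41). The other root is 41 − 11 = 30.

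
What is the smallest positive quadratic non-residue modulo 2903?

5

(2/2903) = +1, so 2 is a residue.
(3/2903) = +1, so 3 is a residue.
(4/2903) = +1, so 4 is a residue.
(5/2903) = −1, so 5 is the smallest positive non-residue mod 2903.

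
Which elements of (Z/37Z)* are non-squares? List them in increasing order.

2, 5, 6, 8, 13, 14, 15, 17, 18, 19, 20, 22, 23, 24, 29, 31, 32, 35

Square k = 1,…,18 (k and 37−k give the same square):
1²=1, 2²=4, 3²=9, 4²=16, 5²=25, 6²=36, 7²≡12, 8²≡27, 9²≡7, 10²≡26, 11²≡10, 12²≡33, 13²≡21, 14²≡11, 15²≡3, 16²≡34, 17²≡30, 18²≡28 (mod 37).
The residues are {1, 3, 4, 7, 9, 10, 11, 12, 16, 21, 25, 26, 27, 28, 30, 33, 34, 36}; the non-residues are the remaining 18 nonzero classes.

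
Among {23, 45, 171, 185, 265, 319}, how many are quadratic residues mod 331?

(23/331) = -1 → non-residue.
(45/331) = +1 → QR.
(171/331) = +1 → QR.
(185/331) = -1 → non-residue.
(265/331) = +1 → QR.
(319/331) = +1 → QR.
Total quadratic residues among the 6: 4.

4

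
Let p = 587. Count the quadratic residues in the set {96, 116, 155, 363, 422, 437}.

3

(96/587) = -1 → non-residue.
(116/587) = +1 → QR.
(155/587) = -1 → non-residue.
(363/587) = +1 → QR.
(422/587) = -1 → non-residue.
(437/587) = +1 → QR.
Total quadratic residues among the 6: 3.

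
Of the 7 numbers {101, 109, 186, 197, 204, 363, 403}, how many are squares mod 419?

3

(101/419) = -1 → non-residue.
(109/419) = -1 → non-residue.
(186/419) = +1 → QR.
(197/419) = +1 → QR.
(204/419) = -1 → non-residue.
(363/419) = +1 → QR.
(403/419) = -1 → non-residue.
Total quadratic residues among the 7: 3.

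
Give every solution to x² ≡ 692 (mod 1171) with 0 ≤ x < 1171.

Since 1171 ≡ 3 (mod 4), a square root of 692 is 692^((1171+1)/4) = 692^293 mod 1171.
Repeated squaring: 692^2≡1096, 692^4≡941, 692^8≡205, 692^16≡1040, 692^32≡767, 692^64≡447, 692^128≡739, 692^256≡435 (mod 1171).
692^293 = 692^(256+32+4+1) ≡ 728 (mod 1171).
Check: 728² = 529984 ≡ 692 (mod 1171). The two roots are 443 and 728.

443, 728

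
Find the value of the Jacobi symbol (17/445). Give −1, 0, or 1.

-1

Reciprocity: 17 ≡ 1 and 445 ≡ 1 (mod 4), so (17/445) = +(445/17).
Reduce top mod 17: now compute (3/17).
Reciprocity: 3 ≡ 3 and 17 ≡ 1 (mod 4), so (3/17) = +(17/3).
Reduce top mod 3: now compute (2/3).
Pull out 2: since 3 ≡ 3 (mod 8), (2/3) = -1.
Reached (1/3) = 1. Collecting the sign flips along the way, the symbol is -1.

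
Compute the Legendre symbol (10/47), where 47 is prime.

-1

Euler's criterion: (10/47) ≡ 10^23 (mod 47).
10^2 ≡ 6 (mod 47)
10^4 ≡ 36 (mod 47)
10^8 ≡ 27 (mod 47)
10^16 ≡ 24 (mod 47)
10^23 = 10^(16+4+2+1) ≡ 46 (mod 47).
Result is 46 ≡ −1, so (10/47) = −1.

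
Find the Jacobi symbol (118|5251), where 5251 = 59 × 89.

0

Pull out 2: since 5251 ≡ 3 (mod 8), (2/5251) = -1.
Reciprocity: 59 ≡ 3 and 5251 ≡ 3 (mod 4), so (59/5251) = −(5251/59).
Reduce top mod 59: now compute (0/59).
Top reduces to 0: gcd > 1, so the symbol is 0.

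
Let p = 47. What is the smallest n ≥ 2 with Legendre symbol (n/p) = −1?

(2/47) = +1, so 2 is a residue.
(3/47) = +1, so 3 is a residue.
(4/47) = +1, so 4 is a residue.
(5/47) = −1, so 5 is the smallest positive non-residue mod 47.

5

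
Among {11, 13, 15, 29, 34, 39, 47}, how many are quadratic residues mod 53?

(11/53) = +1 → QR.
(13/53) = +1 → QR.
(15/53) = +1 → QR.
(29/53) = +1 → QR.
(34/53) = -1 → non-residue.
(39/53) = -1 → non-residue.
(47/53) = +1 → QR.
Total quadratic residues among the 7: 5.

5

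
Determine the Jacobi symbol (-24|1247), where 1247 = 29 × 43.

First reduce: -24 ≡ 1223 (mod 1247).
Reciprocity: 1223 ≡ 3 and 1247 ≡ 3 (mod 4), so (1223/1247) = −(1247/1223).
Reduce top mod 1223: now compute (24/1223).
Pull out 2^3: since 1223 ≡ 7 (mod 8), (2/1223) = +1, so (2/1223)^3 = +1.
Reciprocity: 3 ≡ 3 and 1223 ≡ 3 (mod 4), so (3/1223) = −(1223/3).
Reduce top mod 3: now compute (2/3).
Pull out 2: since 3 ≡ 3 (mod 8), (2/3) = -1.
Reached (1/3) = 1. Collecting the sign flips along the way, the symbol is -1.

-1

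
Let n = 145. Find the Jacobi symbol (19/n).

Reciprocity: 19 ≡ 3 and 145 ≡ 1 (mod 4), so (19/145) = +(145/19).
Reduce top mod 19: now compute (12/19).
Pull out 2^2: since 19 ≡ 3 (mod 8), (2/19) = -1, so (2/19)^2 = +1.
Reciprocity: 3 ≡ 3 and 19 ≡ 3 (mod 4), so (3/19) = −(19/3).
Reduce top mod 3: now compute (1/3).
Reached (1/3) = 1. Collecting the sign flips along the way, the symbol is -1.

-1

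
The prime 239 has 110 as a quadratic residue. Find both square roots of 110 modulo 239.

50, 189

Since 239 ≡ 3 (mod 4), a square root of 110 is 110^((239+1)/4) = 110^60 mod 239.
Repeated squaring: 110^2≡150, 110^4≡34, 110^8≡200, 110^16≡87, 110^32≡160 (mod 239).
110^60 = 110^(32+16+8+4) ≡ 50 (mod 239).
Check: 50² = 2500 ≡ 110 (mod 239). The two roots are 50 and 189.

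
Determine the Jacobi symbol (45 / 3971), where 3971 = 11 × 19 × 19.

1

Reciprocity: 45 ≡ 1 and 3971 ≡ 3 (mod 4), so (45/3971) = +(3971/45).
Reduce top mod 45: now compute (11/45).
Reciprocity: 11 ≡ 3 and 45 ≡ 1 (mod 4), so (11/45) = +(45/11).
Reduce top mod 11: now compute (1/11).
Reached (1/11) = 1. Collecting the sign flips along the way, the symbol is +1.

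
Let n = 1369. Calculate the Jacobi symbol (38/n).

1

Pull out 2: since 1369 ≡ 1 (mod 8), (2/1369) = +1.
Reciprocity: 19 ≡ 3 and 1369 ≡ 1 (mod 4), so (19/1369) = +(1369/19).
Reduce top mod 19: now compute (1/19).
Reached (1/19) = 1. Collecting the sign flips along the way, the symbol is +1.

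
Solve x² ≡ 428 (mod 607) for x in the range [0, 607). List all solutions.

132, 475

Since 607 ≡ 3 (mod 4), a square root of 428 is 428^((607+1)/4) = 428^152 mod 607.
Repeated squaring: 428^2≡477, 428^4≡511, 428^8≡111, 428^16≡181, 428^32≡590, 428^64≡289, 428^128≡362 (mod 607).
428^152 = 428^(128+16+8) ≡ 475 (mod 607).
Check: 475² = 225625 ≡ 428 (mod 607). The two roots are 132 and 475.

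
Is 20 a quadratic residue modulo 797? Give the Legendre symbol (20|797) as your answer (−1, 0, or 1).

Pull out 2^2: since 797 ≡ 5 (mod 8), (2/797) = -1, so (2/797)^2 = +1.
Reciprocity: 5 ≡ 1 and 797 ≡ 1 (mod 4), so (5/797) = +(797/5).
Reduce top mod 5: now compute (2/5).
Pull out 2: since 5 ≡ 5 (mod 8), (2/5) = -1.
Reached (1/5) = 1. Collecting the sign flips along the way, the symbol is -1.

-1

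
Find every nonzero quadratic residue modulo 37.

Square k = 1,…,18 (k and 37−k give the same square):
1²=1, 2²=4, 3²=9, 4²=16, 5²=25, 6²=36, 7²≡12, 8²≡27, 9²≡7, 10²≡26, 11²≡10, 12²≡33, 13²≡21, 14²≡11, 15²≡3, 16²≡34, 17²≡30, 18²≡28 (mod 37).
So the quadratic residues mod 37 are {1, 3, 4, 7, 9, 10, 11, 12, 16, 21, 25, 26, 27, 28, 30, 33, 34, 36}.

1, 3, 4, 7, 9, 10, 11, 12, 16, 21, 25, 26, 27, 28, 30, 33, 34, 36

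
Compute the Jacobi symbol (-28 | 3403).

First reduce: -28 ≡ 3375 (mod 3403).
Reciprocity: 3375 ≡ 3 and 3403 ≡ 3 (mod 4), so (3375/3403) = −(3403/3375).
Reduce top mod 3375: now compute (28/3375).
Pull out 2^2: since 3375 ≡ 7 (mod 8), (2/3375) = +1, so (2/3375)^2 = +1.
Reciprocity: 7 ≡ 3 and 3375 ≡ 3 (mod 4), so (7/3375) = −(3375/7).
Reduce top mod 7: now compute (1/7).
Reached (1/7) = 1. Collecting the sign flips along the way, the symbol is +1.

1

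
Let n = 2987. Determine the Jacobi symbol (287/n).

Reciprocity: 287 ≡ 3 and 2987 ≡ 3 (mod 4), so (287/2987) = −(2987/287).
Reduce top mod 287: now compute (117/287).
Reciprocity: 117 ≡ 1 and 287 ≡ 3 (mod 4), so (117/287) = +(287/117).
Reduce top mod 117: now compute (53/117).
Reciprocity: 53 ≡ 1 and 117 ≡ 1 (mod 4), so (53/117) = +(117/53).
Reduce top mod 53: now compute (11/53).
Reciprocity: 11 ≡ 3 and 53 ≡ 1 (mod 4), so (11/53) = +(53/11).
Reduce top mod 11: now compute (9/11).
Reciprocity: 9 ≡ 1 and 11 ≡ 3 (mod 4), so (9/11) = +(11/9).
Reduce top mod 9: now compute (2/9).
Pull out 2: since 9 ≡ 1 (mod 8), (2/9) = +1.
Reached (1/9) = 1. Collecting the sign flips along the way, the symbol is -1.

-1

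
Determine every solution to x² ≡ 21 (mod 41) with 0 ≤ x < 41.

12, 29

41 ≡ 1 (mod 4), so we find a root by search.
Trying successive values, 12² = 144 ≡ 21 (mod 41). The other root is 41 − 12 = 29.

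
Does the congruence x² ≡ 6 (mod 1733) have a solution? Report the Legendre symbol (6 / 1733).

Pull out 2: since 1733 ≡ 5 (mod 8), (2/1733) = -1.
Reciprocity: 3 ≡ 3 and 1733 ≡ 1 (mod 4), so (3/1733) = +(1733/3).
Reduce top mod 3: now compute (2/3).
Pull out 2: since 3 ≡ 3 (mod 8), (2/3) = -1.
Reached (1/3) = 1. Collecting the sign flips along the way, the symbol is +1.

1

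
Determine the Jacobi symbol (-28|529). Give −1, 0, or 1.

1

First reduce: -28 ≡ 501 (mod 529).
Reciprocity: 501 ≡ 1 and 529 ≡ 1 (mod 4), so (501/529) = +(529/501).
Reduce top mod 501: now compute (28/501).
Pull out 2^2: since 501 ≡ 5 (mod 8), (2/501) = -1, so (2/501)^2 = +1.
Reciprocity: 7 ≡ 3 and 501 ≡ 1 (mod 4), so (7/501) = +(501/7).
Reduce top mod 7: now compute (4/7).
Pull out 2^2: since 7 ≡ 7 (mod 8), (2/7) = +1, so (2/7)^2 = +1.
Reached (1/7) = 1. Collecting the sign flips along the way, the symbol is +1.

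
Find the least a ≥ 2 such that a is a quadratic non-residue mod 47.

5

(2/47) = +1, so 2 is a residue.
(3/47) = +1, so 3 is a residue.
(4/47) = +1, so 4 is a residue.
(5/47) = −1, so 5 is the smallest positive non-residue mod 47.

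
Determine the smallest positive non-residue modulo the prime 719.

11

(2/719) = +1, so 2 is a residue.
(3/719) = +1, so 3 is a residue.
(4/719) = +1, so 4 is a residue.
(5/719) = +1, so 5 is a residue.
(6/719) = +1, so 6 is a residue.
(7/719) = +1, so 7 is a residue.
(8/719) = +1, so 8 is a residue.
(9/719) = +1, so 9 is a residue.
(10/719) = +1, so 10 is a residue.
(11/719) = −1, so 11 is the smallest positive non-residue mod 719.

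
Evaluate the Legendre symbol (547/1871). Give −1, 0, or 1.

1

Reciprocity: 547 ≡ 3 and 1871 ≡ 3 (mod 4), so (547/1871) = −(1871/547).
Reduce top mod 547: now compute (230/547).
Pull out 2: since 547 ≡ 3 (mod 8), (2/547) = -1.
Reciprocity: 115 ≡ 3 and 547 ≡ 3 (mod 4), so (115/547) = −(547/115).
Reduce top mod 115: now compute (87/115).
Reciprocity: 87 ≡ 3 and 115 ≡ 3 (mod 4), so (87/115) = −(115/87).
Reduce top mod 87: now compute (28/87).
Pull out 2^2: since 87 ≡ 7 (mod 8), (2/87) = +1, so (2/87)^2 = +1.
Reciprocity: 7 ≡ 3 and 87 ≡ 3 (mod 4), so (7/87) = −(87/7).
Reduce top mod 7: now compute (3/7).
Reciprocity: 3 ≡ 3 and 7 ≡ 3 (mod 4), so (3/7) = −(7/3).
Reduce top mod 3: now compute (1/3).
Reached (1/3) = 1. Collecting the sign flips along the way, the symbol is +1.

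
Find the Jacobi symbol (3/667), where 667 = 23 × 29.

-1

Reciprocity: 3 ≡ 3 and 667 ≡ 3 (mod 4), so (3/667) = −(667/3).
Reduce top mod 3: now compute (1/3).
Reached (1/3) = 1. Collecting the sign flips along the way, the symbol is -1.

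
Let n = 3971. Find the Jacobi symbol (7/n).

-1

Reciprocity: 7 ≡ 3 and 3971 ≡ 3 (mod 4), so (7/3971) = −(3971/7).
Reduce top mod 7: now compute (2/7).
Pull out 2: since 7 ≡ 7 (mod 8), (2/7) = +1.
Reached (1/7) = 1. Collecting the sign flips along the way, the symbol is -1.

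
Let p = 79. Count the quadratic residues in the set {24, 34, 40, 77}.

1

(24/79) = -1 → non-residue.
(34/79) = -1 → non-residue.
(40/79) = +1 → QR.
(77/79) = -1 → non-residue.
Total quadratic residues among the 4: 1.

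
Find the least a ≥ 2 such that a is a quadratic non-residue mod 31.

3

(2/31) = +1, so 2 is a residue.
(3/31) = −1, so 3 is the smallest positive non-residue mod 31.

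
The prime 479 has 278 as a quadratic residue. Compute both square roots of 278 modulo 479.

Since 479 ≡ 3 (mod 4), a square root of 278 is 278^((479+1)/4) = 278^120 mod 479.
Repeated squaring: 278^2≡165, 278^4≡401, 278^8≡336, 278^16≡331, 278^32≡349, 278^64≡135 (mod 479).
278^120 = 278^(64+32+16+8) ≡ 375 (mod 479).
Check: 375² = 140625 ≡ 278 (mod 479). The two roots are 104 and 375.

104, 375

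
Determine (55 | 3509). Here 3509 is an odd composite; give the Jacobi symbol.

Reciprocity: 55 ≡ 3 and 3509 ≡ 1 (mod 4), so (55/3509) = +(3509/55).
Reduce top mod 55: now compute (44/55).
Pull out 2^2: since 55 ≡ 7 (mod 8), (2/55) = +1, so (2/55)^2 = +1.
Reciprocity: 11 ≡ 3 and 55 ≡ 3 (mod 4), so (11/55) = −(55/11).
Reduce top mod 11: now compute (0/11).
Top reduces to 0: gcd > 1, so the symbol is 0.

0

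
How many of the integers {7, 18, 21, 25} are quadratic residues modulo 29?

2

(7/29) = +1 → QR.
(18/29) = -1 → non-residue.
(21/29) = -1 → non-residue.
(25/29) = +1 → QR.
Total quadratic residues among the 4: 2.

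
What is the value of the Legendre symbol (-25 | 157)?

Euler's criterion: (-25/157) ≡ 132^78 (mod 157).
132^2 ≡ 154 (mod 157)
132^4 ≡ 9 (mod 157)
132^8 ≡ 81 (mod 157)
132^16 ≡ 124 (mod 157)
132^32 ≡ 147 (mod 157)
132^64 ≡ 100 (mod 157)
132^78 = 132^(64+8+4+2) ≡ 1 (mod 157).
Result is 1, so (-25/157) = 1.

1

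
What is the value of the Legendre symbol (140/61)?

-1

Euler's criterion: (140/61) ≡ 18^30 (mod 61).
18^2 ≡ 19 (mod 61)
18^4 ≡ 56 (mod 61)
18^8 ≡ 25 (mod 61)
18^16 ≡ 15 (mod 61)
18^30 = 18^(16+8+4+2) ≡ 60 (mod 61).
Result is 60 ≡ −1, so (140/61) = −1.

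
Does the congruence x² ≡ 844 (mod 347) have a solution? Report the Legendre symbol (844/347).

-1

Euler's criterion: (844/347) ≡ 150^173 (mod 347).
150^2 ≡ 292 (mod 347)
150^4 ≡ 249 (mod 347)
150^8 ≡ 235 (mod 347)
150^16 ≡ 52 (mod 347)
150^32 ≡ 275 (mod 347)
150^64 ≡ 326 (mod 347)
150^128 ≡ 94 (mod 347)
150^173 = 150^(128+32+8+4+1) ≡ 346 (mod 347).
Result is 346 ≡ −1, so (844/347) = −1.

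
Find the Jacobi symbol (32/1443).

-1

Pull out 2^5: since 1443 ≡ 3 (mod 8), (2/1443) = -1, so (2/1443)^5 = -1.
Reached (1/1443) = 1. Collecting the sign flips along the way, the symbol is -1.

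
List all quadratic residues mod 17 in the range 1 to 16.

1,2,4,8,9,13,15,16

Square k = 1,…,8 (k and 17−k give the same square):
1²=1, 2²=4, 3²=9, 4²=16, 5²≡8, 6²≡2, 7²≡15, 8²≡13 (mod 17).
So the quadratic residues mod 17 are {1, 2, 4, 8, 9, 13, 15, 16}.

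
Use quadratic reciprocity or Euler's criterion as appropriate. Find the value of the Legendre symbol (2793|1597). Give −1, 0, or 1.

1

First reduce: 2793 ≡ 1196 (mod 1597).
Pull out 2^2: since 1597 ≡ 5 (mod 8), (2/1597) = -1, so (2/1597)^2 = +1.
Reciprocity: 299 ≡ 3 and 1597 ≡ 1 (mod 4), so (299/1597) = +(1597/299).
Reduce top mod 299: now compute (102/299).
Pull out 2: since 299 ≡ 3 (mod 8), (2/299) = -1.
Reciprocity: 51 ≡ 3 and 299 ≡ 3 (mod 4), so (51/299) = −(299/51).
Reduce top mod 51: now compute (44/51).
Pull out 2^2: since 51 ≡ 3 (mod 8), (2/51) = -1, so (2/51)^2 = +1.
Reciprocity: 11 ≡ 3 and 51 ≡ 3 (mod 4), so (11/51) = −(51/11).
Reduce top mod 11: now compute (7/11).
Reciprocity: 7 ≡ 3 and 11 ≡ 3 (mod 4), so (7/11) = −(11/7).
Reduce top mod 7: now compute (4/7).
Pull out 2^2: since 7 ≡ 7 (mod 8), (2/7) = +1, so (2/7)^2 = +1.
Reached (1/7) = 1. Collecting the sign flips along the way, the symbol is +1.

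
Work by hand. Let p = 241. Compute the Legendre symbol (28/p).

-1

Euler's criterion: (28/241) ≡ 28^120 (mod 241).
28^2 ≡ 61 (mod 241)
28^4 ≡ 106 (mod 241)
28^8 ≡ 150 (mod 241)
28^16 ≡ 87 (mod 241)
28^32 ≡ 98 (mod 241)
28^64 ≡ 205 (mod 241)
28^120 = 28^(64+32+16+8) ≡ 240 (mod 241).
Result is 240 ≡ −1, so (28/241) = −1.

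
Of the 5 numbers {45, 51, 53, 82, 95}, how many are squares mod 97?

2

(45/97) = -1 → non-residue.
(51/97) = -1 → non-residue.
(53/97) = +1 → QR.
(82/97) = -1 → non-residue.
(95/97) = +1 → QR.
Total quadratic residues among the 5: 2.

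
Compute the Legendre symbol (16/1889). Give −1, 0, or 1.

1

Pull out 2^4: since 1889 ≡ 1 (mod 8), (2/1889) = +1, so (2/1889)^4 = +1.
Reached (1/1889) = 1. Collecting the sign flips along the way, the symbol is +1.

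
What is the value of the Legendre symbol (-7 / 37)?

1

First reduce: -7 ≡ 30 (mod 37).
Pull out 2: since 37 ≡ 5 (mod 8), (2/37) = -1.
Reciprocity: 15 ≡ 3 and 37 ≡ 1 (mod 4), so (15/37) = +(37/15).
Reduce top mod 15: now compute (7/15).
Reciprocity: 7 ≡ 3 and 15 ≡ 3 (mod 4), so (7/15) = −(15/7).
Reduce top mod 7: now compute (1/7).
Reached (1/7) = 1. Collecting the sign flips along the way, the symbol is +1.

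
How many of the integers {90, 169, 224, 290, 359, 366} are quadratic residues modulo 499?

3

(90/499) = -1 → non-residue.
(169/499) = +1 → QR.
(224/499) = +1 → QR.
(290/499) = -1 → non-residue.
(359/499) = +1 → QR.
(366/499) = -1 → non-residue.
Total quadratic residues among the 6: 3.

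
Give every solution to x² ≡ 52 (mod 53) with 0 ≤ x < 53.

53 ≡ 1 (mod 4), so we find a root by search.
Trying successive values, 23² = 529 ≡ 52 (mod 53). The other root is 53 − 23 = 30.

23, 30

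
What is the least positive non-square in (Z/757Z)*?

2

(2/757) = −1, so 2 is the smallest positive non-residue mod 757.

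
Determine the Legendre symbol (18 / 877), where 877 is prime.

Euler's criterion: (18/877) ≡ 18^438 (mod 877).
18^2 ≡ 324 (mod 877)
18^4 ≡ 613 (mod 877)
18^8 ≡ 413 (mod 877)
18^16 ≡ 431 (mod 877)
18^32 ≡ 714 (mod 877)
18^64 ≡ 259 (mod 877)
18^128 ≡ 429 (mod 877)
18^256 ≡ 748 (mod 877)
18^438 = 18^(256+128+32+16+4+2) ≡ 876 (mod 877).
Result is 876 ≡ −1, so (18/877) = −1.

-1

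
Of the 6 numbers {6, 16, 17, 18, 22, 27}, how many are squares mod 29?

3

(6/29) = +1 → QR.
(16/29) = +1 → QR.
(17/29) = -1 → non-residue.
(18/29) = -1 → non-residue.
(22/29) = +1 → QR.
(27/29) = -1 → non-residue.
Total quadratic residues among the 6: 3.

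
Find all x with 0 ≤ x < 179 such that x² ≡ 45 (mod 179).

Since 179 ≡ 3 (mod 4), a square root of 45 is 45^((179+1)/4) = 45^45 mod 179.
Repeated squaring: 45^2≡56, 45^4≡93, 45^8≡57, 45^16≡27, 45^32≡13 (mod 179).
45^45 = 45^(32+8+4+1) ≡ 89 (mod 179).
Check: 89² = 7921 ≡ 45 (mod 179). The two roots are 89 and 90.

89, 90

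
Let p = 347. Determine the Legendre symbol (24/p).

Pull out 2^3: since 347 ≡ 3 (mod 8), (2/347) = -1, so (2/347)^3 = -1.
Reciprocity: 3 ≡ 3 and 347 ≡ 3 (mod 4), so (3/347) = −(347/3).
Reduce top mod 3: now compute (2/3).
Pull out 2: since 3 ≡ 3 (mod 8), (2/3) = -1.
Reached (1/3) = 1. Collecting the sign flips along the way, the symbol is -1.

-1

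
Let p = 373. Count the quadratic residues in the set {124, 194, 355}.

2

(124/373) = +1 → QR.
(194/373) = +1 → QR.
(355/373) = -1 → non-residue.
Total quadratic residues among the 3: 2.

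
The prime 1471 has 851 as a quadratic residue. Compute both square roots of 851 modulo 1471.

535, 936

Since 1471 ≡ 3 (mod 4), a square root of 851 is 851^((1471+1)/4) = 851^368 mod 1471.
Repeated squaring: 851^2≡469, 851^4≡782, 851^8≡1059, 851^16≡579, 851^32≡1324, 851^64≡1015, 851^128≡525, 851^256≡548 (mod 1471).
851^368 = 851^(256+64+32+16) ≡ 535 (mod 1471).
Check: 535² = 286225 ≡ 851 (mod 1471). The two roots are 535 and 936.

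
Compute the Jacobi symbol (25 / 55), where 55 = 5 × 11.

0

Reciprocity: 25 ≡ 1 and 55 ≡ 3 (mod 4), so (25/55) = +(55/25).
Reduce top mod 25: now compute (5/25).
Reciprocity: 5 ≡ 1 and 25 ≡ 1 (mod 4), so (5/25) = +(25/5).
Reduce top mod 5: now compute (0/5).
Top reduces to 0: gcd > 1, so the symbol is 0.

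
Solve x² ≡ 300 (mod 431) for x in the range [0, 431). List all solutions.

Since 431 ≡ 3 (mod 4), a square root of 300 is 300^((431+1)/4) = 300^108 mod 431.
Repeated squaring: 300^2≡352, 300^4≡207, 300^8≡180, 300^16≡75, 300^32≡22, 300^64≡53 (mod 431).
300^108 = 300^(64+32+8+4) ≡ 360 (mod 431).
Check: 360² = 129600 ≡ 300 (mod 431). The two roots are 71 and 360.

71, 360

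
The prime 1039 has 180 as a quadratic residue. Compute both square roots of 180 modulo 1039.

Since 1039 ≡ 3 (mod 4), a square root of 180 is 180^((1039+1)/4) = 180^260 mod 1039.
Repeated squaring: 180^2≡191, 180^4≡116, 180^8≡988, 180^16≡523, 180^32≡272, 180^64≡215, 180^128≡509, 180^256≡370 (mod 1039).
180^260 = 180^(256+4) ≡ 321 (mod 1039).
Check: 321² = 103041 ≡ 180 (mod 1039). The two roots are 321 and 718.

321, 718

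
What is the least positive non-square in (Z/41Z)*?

(2/41) = +1, so 2 is a residue.
(3/41) = −1, so 3 is the smallest positive non-residue mod 41.

3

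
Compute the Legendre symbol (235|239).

-1

Reciprocity: 235 ≡ 3 and 239 ≡ 3 (mod 4), so (235/239) = −(239/235).
Reduce top mod 235: now compute (4/235).
Pull out 2^2: since 235 ≡ 3 (mod 8), (2/235) = -1, so (2/235)^2 = +1.
Reached (1/235) = 1. Collecting the sign flips along the way, the symbol is -1.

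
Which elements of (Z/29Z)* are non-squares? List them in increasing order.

2 3 8 10 11 12 14 15 17 18 19 21 26 27

Square k = 1,…,14 (k and 29−k give the same square):
1²=1, 2²=4, 3²=9, 4²=16, 5²=25, 6²≡7, 7²≡20, 8²≡6, 9²≡23, 10²≡13, 11²≡5, 12²≡28, 13²≡24, 14²≡22 (mod 29).
The residues are {1, 4, 5, 6, 7, 9, 13, 16, 20, 22, 23, 24, 25, 28}; the non-residues are the remaining 14 nonzero classes.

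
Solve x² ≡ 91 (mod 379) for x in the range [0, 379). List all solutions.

Since 379 ≡ 3 (mod 4), a square root of 91 is 91^((379+1)/4) = 91^95 mod 379.
Repeated squaring: 91^2≡322, 91^4≡217, 91^8≡93, 91^16≡311, 91^32≡76, 91^64≡91 (mod 379).
91^95 = 91^(64+16+8+4+2+1) ≡ 76 (mod 379).
Check: 76² = 5776 ≡ 91 (mod 379). The two roots are 76 and 303.

76, 303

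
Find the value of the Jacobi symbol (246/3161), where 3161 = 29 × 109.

Pull out 2: since 3161 ≡ 1 (mod 8), (2/3161) = +1.
Reciprocity: 123 ≡ 3 and 3161 ≡ 1 (mod 4), so (123/3161) = +(3161/123).
Reduce top mod 123: now compute (86/123).
Pull out 2: since 123 ≡ 3 (mod 8), (2/123) = -1.
Reciprocity: 43 ≡ 3 and 123 ≡ 3 (mod 4), so (43/123) = −(123/43).
Reduce top mod 43: now compute (37/43).
Reciprocity: 37 ≡ 1 and 43 ≡ 3 (mod 4), so (37/43) = +(43/37).
Reduce top mod 37: now compute (6/37).
Pull out 2: since 37 ≡ 5 (mod 8), (2/37) = -1.
Reciprocity: 3 ≡ 3 and 37 ≡ 1 (mod 4), so (3/37) = +(37/3).
Reduce top mod 3: now compute (1/3).
Reached (1/3) = 1. Collecting the sign flips along the way, the symbol is -1.

-1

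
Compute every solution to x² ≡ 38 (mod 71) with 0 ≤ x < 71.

Since 71 ≡ 3 (mod 4), a square root of 38 is 38^((71+1)/4) = 38^18 mod 71.
Repeated squaring: 38^2≡24, 38^4≡8, 38^8≡64, 38^16≡49 (mod 71).
38^18 = 38^(16+2) ≡ 40 (mod 71).
Check: 40² = 1600 ≡ 38 (mod 71). The two roots are 31 and 40.

31, 40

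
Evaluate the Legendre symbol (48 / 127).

Pull out 2^4: since 127 ≡ 7 (mod 8), (2/127) = +1, so (2/127)^4 = +1.
Reciprocity: 3 ≡ 3 and 127 ≡ 3 (mod 4), so (3/127) = −(127/3).
Reduce top mod 3: now compute (1/3).
Reached (1/3) = 1. Collecting the sign flips along the way, the symbol is -1.

-1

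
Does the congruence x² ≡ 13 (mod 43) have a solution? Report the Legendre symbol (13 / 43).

Reciprocity: 13 ≡ 1 and 43 ≡ 3 (mod 4), so (13/43) = +(43/13).
Reduce top mod 13: now compute (4/13).
Pull out 2^2: since 13 ≡ 5 (mod 8), (2/13) = -1, so (2/13)^2 = +1.
Reached (1/13) = 1. Collecting the sign flips along the way, the symbol is +1.

1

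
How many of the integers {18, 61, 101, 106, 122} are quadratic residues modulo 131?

2

(18/131) = -1 → non-residue.
(61/131) = +1 → QR.
(101/131) = +1 → QR.
(106/131) = -1 → non-residue.
(122/131) = -1 → non-residue.
Total quadratic residues among the 5: 2.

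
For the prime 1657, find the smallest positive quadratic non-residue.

(2/1657) = +1, so 2 is a residue.
(3/1657) = +1, so 3 is a residue.
(4/1657) = +1, so 4 is a residue.
(5/1657) = −1, so 5 is the smallest positive non-residue mod 1657.

5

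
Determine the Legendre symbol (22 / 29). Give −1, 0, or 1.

Euler's criterion: (22/29) ≡ 22^14 (mod 29).
22^2 ≡ 20 (mod 29)
22^4 ≡ 23 (mod 29)
22^8 ≡ 7 (mod 29)
22^14 = 22^(8+4+2) ≡ 1 (mod 29).
Result is 1, so (22/29) = 1.

1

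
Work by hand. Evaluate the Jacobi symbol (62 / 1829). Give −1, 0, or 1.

Pull out 2: since 1829 ≡ 5 (mod 8), (2/1829) = -1.
Reciprocity: 31 ≡ 3 and 1829 ≡ 1 (mod 4), so (31/1829) = +(1829/31).
Reduce top mod 31: now compute (0/31).
Top reduces to 0: gcd > 1, so the symbol is 0.

0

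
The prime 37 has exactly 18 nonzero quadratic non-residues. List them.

Square k = 1,…,18 (k and 37−k give the same square):
1²=1, 2²=4, 3²=9, 4²=16, 5²=25, 6²=36, 7²≡12, 8²≡27, 9²≡7, 10²≡26, 11²≡10, 12²≡33, 13²≡21, 14²≡11, 15²≡3, 16²≡34, 17²≡30, 18²≡28 (mod 37).
The residues are {1, 3, 4, 7, 9, 10, 11, 12, 16, 21, 25, 26, 27, 28, 30, 33, 34, 36}; the non-residues are the remaining 18 nonzero classes.

2, 5, 6, 8, 13, 14, 15, 17, 18, 19, 20, 22, 23, 24, 29, 31, 32, 35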